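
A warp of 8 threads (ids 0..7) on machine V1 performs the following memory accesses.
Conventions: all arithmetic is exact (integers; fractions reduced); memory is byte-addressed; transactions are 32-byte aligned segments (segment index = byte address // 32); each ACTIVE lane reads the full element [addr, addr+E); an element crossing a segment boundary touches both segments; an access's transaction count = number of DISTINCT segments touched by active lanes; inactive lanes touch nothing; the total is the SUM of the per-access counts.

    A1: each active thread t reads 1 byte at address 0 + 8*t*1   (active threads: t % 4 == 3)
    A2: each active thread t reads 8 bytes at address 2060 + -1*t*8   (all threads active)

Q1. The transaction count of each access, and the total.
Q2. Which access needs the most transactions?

A1: 2 transactions
A2: 3 transactions

Answer: 2,3; total 5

Answer: A2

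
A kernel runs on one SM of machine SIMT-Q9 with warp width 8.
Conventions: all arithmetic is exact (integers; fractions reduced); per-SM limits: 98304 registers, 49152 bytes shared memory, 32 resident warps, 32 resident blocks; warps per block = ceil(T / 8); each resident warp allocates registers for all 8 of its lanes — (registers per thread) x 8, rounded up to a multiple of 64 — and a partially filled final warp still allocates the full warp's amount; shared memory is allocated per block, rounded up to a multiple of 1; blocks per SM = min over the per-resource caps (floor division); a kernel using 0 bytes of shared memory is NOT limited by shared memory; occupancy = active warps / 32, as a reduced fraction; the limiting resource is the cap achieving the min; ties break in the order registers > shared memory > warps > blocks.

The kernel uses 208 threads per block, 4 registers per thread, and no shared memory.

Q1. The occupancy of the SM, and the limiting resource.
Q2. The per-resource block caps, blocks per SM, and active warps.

Answer: occupancy 13/16, limited by warps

registers: 59 blocks
shared memory: no limit (kernel uses none)
warps: 1 block
blocks: 32 blocks

Answer: 1 block, 26 active warps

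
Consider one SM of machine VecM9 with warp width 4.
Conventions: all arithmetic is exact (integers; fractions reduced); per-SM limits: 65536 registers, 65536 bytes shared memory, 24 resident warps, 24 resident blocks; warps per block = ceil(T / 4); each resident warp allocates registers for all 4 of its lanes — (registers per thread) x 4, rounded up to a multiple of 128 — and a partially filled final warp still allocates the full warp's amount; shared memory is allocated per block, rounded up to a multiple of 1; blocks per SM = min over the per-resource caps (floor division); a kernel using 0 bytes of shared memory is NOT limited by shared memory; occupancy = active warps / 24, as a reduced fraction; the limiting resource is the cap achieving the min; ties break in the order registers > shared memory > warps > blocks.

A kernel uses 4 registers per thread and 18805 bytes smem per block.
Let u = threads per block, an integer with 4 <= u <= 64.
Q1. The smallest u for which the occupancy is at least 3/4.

Answer: u = 21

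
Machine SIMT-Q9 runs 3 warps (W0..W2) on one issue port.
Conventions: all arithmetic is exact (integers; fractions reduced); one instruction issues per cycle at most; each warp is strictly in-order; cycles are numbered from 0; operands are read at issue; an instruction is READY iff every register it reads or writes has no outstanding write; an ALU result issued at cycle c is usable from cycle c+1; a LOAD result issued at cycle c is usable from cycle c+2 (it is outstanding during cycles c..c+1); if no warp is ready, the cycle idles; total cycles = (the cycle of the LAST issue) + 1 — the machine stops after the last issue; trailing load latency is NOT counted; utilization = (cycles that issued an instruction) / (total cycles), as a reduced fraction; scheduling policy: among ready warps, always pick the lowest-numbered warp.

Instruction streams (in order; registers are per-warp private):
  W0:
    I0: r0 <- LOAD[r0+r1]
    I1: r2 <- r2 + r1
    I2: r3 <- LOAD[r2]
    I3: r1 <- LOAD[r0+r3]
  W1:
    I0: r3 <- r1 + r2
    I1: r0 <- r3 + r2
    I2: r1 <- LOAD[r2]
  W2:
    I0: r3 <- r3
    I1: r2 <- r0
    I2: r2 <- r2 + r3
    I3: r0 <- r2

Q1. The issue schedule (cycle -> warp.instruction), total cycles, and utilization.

cycle 0: W0.I0
cycle 1: W0.I1
cycle 2: W0.I2
cycle 3: W1.I0
cycle 4: W0.I3
cycle 5: W1.I1
cycle 6: W1.I2
cycle 7: W2.I0
cycle 8: W2.I1
cycle 9: W2.I2
cycle 10: W2.I3

Answer: 11 cycles, utilization 1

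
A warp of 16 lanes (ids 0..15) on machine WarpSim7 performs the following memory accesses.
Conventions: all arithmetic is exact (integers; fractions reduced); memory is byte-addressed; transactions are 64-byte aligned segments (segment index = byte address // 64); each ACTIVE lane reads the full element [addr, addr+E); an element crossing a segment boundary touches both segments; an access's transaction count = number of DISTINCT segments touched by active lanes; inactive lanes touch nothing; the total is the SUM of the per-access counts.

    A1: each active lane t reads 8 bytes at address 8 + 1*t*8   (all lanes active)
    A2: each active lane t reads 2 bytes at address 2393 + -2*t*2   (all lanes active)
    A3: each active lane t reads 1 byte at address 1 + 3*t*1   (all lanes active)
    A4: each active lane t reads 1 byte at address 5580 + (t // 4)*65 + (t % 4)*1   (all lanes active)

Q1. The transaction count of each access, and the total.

A1: 3 transactions
A2: 2 transactions
A3: 1 transaction
A4: 4 transactions

Answer: 3,2,1,4; total 10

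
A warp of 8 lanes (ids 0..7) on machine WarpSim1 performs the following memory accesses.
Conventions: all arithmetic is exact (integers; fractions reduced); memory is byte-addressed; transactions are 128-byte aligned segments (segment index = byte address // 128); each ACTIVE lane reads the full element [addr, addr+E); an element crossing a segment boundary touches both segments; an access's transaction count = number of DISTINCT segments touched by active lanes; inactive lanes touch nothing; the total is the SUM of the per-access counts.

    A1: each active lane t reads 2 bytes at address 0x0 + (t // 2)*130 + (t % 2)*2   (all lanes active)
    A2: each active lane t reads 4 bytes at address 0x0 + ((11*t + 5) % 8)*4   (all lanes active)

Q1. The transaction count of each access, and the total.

A1: 4 transactions
A2: 1 transaction

Answer: 4,1; total 5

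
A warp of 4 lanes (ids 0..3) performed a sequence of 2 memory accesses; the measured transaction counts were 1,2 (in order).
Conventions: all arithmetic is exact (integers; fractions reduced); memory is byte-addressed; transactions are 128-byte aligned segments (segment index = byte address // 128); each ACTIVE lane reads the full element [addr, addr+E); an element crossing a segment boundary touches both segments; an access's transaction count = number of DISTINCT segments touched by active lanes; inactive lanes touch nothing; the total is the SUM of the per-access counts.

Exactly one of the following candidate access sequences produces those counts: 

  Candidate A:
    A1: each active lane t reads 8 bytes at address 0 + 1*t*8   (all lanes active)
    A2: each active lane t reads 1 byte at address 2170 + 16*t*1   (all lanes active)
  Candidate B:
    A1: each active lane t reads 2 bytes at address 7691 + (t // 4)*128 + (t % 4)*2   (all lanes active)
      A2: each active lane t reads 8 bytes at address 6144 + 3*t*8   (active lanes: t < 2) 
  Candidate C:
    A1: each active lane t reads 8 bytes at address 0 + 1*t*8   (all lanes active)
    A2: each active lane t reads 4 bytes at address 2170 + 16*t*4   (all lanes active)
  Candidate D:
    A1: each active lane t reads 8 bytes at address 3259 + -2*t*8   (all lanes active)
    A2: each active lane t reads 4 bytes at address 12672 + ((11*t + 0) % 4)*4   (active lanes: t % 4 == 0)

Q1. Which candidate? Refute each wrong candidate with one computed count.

B: A2 gives 1 transaction, not 2
C: A2 gives 3 transactions, not 2
D: A2 gives 1 transaction, not 2
A: all counts match (1,2)

Answer: A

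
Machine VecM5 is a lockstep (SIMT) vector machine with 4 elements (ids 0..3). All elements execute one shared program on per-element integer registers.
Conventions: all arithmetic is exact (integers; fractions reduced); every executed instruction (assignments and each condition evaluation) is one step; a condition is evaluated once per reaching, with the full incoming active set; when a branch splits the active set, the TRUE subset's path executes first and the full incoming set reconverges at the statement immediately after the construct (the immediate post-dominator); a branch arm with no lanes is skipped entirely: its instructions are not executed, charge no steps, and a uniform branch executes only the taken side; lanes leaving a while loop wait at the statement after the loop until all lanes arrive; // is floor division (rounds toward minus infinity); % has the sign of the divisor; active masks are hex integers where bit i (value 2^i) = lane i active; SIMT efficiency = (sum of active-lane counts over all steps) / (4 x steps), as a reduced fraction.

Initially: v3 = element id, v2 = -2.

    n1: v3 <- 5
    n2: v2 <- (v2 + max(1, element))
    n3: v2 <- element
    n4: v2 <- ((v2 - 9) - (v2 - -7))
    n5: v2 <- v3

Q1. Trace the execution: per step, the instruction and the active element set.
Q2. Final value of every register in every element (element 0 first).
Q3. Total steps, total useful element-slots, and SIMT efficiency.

step 0: v3 <- 5                      0xf
step 1: v2 <- (v2 + max(1, element)) 0xf
step 2: v2 <- element                0xf
step 3: v2 <- ((v2 - 9) - (v2 - -7)) 0xf
step 4: v2 <- v3                     0xf

Answer: 5 steps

v3: 5,5,5,5
v2: 5,5,5,5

steps = 5; useful = 20; efficiency = 20/20 = 1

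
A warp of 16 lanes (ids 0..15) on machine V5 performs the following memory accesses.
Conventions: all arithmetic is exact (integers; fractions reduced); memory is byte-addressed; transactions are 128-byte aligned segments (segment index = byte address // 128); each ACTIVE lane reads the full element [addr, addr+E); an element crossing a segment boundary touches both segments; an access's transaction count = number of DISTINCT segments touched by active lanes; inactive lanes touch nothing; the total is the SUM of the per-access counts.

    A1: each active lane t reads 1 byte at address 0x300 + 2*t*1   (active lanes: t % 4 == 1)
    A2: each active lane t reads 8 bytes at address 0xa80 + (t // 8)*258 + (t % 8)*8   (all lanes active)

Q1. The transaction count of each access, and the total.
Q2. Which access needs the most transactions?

A1: 1 transaction
A2: 2 transactions

Answer: 1,2; total 3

Answer: A2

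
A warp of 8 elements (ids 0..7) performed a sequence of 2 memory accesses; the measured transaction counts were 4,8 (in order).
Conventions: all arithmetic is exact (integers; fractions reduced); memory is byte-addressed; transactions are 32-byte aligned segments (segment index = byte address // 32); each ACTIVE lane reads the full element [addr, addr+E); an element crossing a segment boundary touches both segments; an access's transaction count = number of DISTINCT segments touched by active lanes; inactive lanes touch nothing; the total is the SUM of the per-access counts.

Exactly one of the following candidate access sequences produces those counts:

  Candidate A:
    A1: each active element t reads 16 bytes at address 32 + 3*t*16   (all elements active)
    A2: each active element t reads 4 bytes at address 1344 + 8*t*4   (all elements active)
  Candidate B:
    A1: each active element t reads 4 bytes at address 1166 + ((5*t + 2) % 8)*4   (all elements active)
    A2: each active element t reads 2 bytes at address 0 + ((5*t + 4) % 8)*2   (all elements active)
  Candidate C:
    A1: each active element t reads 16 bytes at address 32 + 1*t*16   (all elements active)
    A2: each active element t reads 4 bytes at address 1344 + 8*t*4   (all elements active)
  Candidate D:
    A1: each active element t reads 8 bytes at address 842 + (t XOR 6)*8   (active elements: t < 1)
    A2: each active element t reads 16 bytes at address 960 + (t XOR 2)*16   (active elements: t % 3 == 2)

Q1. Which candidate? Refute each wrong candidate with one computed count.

A: A1 gives 8 transactions, not 4
B: A1 gives 2 transactions, not 4
D: A1 gives 2 transactions, not 4
C: all counts match (4,8)

Answer: C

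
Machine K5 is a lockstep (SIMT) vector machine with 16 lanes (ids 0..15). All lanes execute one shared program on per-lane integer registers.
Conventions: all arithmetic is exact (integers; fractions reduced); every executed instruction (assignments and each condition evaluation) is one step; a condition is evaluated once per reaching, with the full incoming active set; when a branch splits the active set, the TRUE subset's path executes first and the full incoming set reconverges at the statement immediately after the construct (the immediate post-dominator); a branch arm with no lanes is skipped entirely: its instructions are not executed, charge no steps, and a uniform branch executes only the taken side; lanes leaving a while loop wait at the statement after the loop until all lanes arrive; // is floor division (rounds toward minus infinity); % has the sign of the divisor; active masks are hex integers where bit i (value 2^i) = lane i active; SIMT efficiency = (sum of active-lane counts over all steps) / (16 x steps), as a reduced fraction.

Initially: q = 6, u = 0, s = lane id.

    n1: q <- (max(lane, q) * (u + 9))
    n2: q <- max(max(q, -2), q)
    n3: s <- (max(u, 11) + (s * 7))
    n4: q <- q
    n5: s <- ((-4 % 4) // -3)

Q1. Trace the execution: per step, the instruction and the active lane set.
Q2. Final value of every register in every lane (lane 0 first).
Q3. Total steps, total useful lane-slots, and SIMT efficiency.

step 0: q <- (max(lane, q) * (u + 9)) 0xffff
step 1: q <- max(max(q, -2), q)      0xffff
step 2: s <- (max(u, 11) + (s * 7))  0xffff
step 3: q <- q                       0xffff
step 4: s <- ((-4 % 4) // -3)        0xffff

Answer: 5 steps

q: 54,54,54,54,54,54,54,63,72,81,90,99,108,117,126,135
u: 0,0,0,0,0,0,0,0,0,0,0,0,0,0,0,0
s: 0,0,0,0,0,0,0,0,0,0,0,0,0,0,0,0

steps = 5; useful = 80; efficiency = 80/80 = 1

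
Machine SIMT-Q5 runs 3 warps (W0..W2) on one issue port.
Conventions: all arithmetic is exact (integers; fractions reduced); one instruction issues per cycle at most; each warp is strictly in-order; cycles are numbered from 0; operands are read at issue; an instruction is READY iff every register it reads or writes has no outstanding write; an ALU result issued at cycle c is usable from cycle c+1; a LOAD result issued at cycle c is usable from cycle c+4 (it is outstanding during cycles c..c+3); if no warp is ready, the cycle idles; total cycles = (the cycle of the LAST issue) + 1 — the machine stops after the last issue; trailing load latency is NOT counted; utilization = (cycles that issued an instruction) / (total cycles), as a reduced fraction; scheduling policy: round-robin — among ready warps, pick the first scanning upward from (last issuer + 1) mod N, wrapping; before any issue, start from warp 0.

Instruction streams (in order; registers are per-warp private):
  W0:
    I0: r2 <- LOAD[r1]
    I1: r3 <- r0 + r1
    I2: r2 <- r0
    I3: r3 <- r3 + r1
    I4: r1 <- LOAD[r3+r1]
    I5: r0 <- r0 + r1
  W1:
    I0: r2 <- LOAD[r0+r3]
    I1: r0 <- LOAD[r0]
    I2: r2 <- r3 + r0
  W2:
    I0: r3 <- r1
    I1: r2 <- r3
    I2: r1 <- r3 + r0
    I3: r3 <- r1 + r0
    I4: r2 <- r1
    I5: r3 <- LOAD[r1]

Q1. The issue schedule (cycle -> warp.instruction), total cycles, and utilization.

cycle 0: W0.I0
cycle 1: W1.I0
cycle 2: W2.I0
cycle 3: W0.I1
cycle 4: W1.I1
cycle 5: W2.I1
cycle 6: W0.I2
cycle 7: W2.I2
cycle 8: W0.I3
cycle 9: W1.I2
cycle 10: W2.I3
cycle 11: W0.I4
cycle 12: W2.I4
cycle 13: W2.I5
cycle 14: idle
cycle 15: W0.I5

Answer: 16 cycles, utilization 15/16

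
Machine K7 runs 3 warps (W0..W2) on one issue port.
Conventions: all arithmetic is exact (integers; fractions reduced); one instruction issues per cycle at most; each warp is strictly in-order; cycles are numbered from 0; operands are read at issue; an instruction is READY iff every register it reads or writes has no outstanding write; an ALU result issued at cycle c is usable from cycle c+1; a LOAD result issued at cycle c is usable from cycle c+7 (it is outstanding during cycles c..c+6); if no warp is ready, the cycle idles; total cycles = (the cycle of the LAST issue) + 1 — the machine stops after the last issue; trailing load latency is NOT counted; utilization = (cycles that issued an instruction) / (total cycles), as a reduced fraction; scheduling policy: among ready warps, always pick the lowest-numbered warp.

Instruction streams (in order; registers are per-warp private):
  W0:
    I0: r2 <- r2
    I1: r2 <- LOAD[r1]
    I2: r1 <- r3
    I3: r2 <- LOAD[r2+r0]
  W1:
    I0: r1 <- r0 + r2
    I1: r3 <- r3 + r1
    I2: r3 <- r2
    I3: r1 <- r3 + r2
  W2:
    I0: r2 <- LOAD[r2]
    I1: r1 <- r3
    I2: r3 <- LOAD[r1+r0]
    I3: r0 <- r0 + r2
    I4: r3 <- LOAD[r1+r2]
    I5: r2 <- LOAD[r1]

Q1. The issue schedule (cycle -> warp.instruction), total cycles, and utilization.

cycle 0: W0.I0
cycle 1: W0.I1
cycle 2: W0.I2
cycle 3: W1.I0
cycle 4: W1.I1
cycle 5: W1.I2
cycle 6: W1.I3
cycle 7: W2.I0
cycle 8: W0.I3
cycle 9: W2.I1
cycle 10: W2.I2
cycle 11: idle
cycle 12: idle
cycle 13: idle
cycle 14: W2.I3
cycle 15: idle
cycle 16: idle
cycle 17: W2.I4
cycle 18: W2.I5

Answer: 19 cycles, utilization 14/19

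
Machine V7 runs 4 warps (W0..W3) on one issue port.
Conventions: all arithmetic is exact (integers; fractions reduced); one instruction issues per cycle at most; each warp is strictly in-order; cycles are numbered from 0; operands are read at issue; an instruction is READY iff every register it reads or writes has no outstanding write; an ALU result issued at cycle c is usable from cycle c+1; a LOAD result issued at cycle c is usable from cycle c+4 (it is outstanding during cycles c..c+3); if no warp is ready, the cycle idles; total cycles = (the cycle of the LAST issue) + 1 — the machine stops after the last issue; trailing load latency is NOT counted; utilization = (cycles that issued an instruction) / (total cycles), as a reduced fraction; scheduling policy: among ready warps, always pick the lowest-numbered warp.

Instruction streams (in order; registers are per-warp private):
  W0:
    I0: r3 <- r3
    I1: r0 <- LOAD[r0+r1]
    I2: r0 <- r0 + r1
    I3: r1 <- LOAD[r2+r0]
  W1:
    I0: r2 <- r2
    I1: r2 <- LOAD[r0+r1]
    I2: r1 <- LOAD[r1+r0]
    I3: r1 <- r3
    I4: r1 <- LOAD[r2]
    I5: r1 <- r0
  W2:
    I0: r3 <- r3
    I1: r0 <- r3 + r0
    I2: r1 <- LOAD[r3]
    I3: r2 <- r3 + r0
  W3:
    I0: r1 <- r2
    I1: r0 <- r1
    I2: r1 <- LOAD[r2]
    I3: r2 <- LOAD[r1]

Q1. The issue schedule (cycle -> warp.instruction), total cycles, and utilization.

cycle 0: W0.I0
cycle 1: W0.I1
cycle 2: W1.I0
cycle 3: W1.I1
cycle 4: W1.I2
cycle 5: W0.I2
cycle 6: W0.I3
cycle 7: W2.I0
cycle 8: W1.I3
cycle 9: W1.I4
cycle 10: W2.I1
cycle 11: W2.I2
cycle 12: W2.I3
cycle 13: W1.I5
cycle 14: W3.I0
cycle 15: W3.I1
cycle 16: W3.I2
cycle 17: idle
cycle 18: idle
cycle 19: idle
cycle 20: W3.I3

Answer: 21 cycles, utilization 6/7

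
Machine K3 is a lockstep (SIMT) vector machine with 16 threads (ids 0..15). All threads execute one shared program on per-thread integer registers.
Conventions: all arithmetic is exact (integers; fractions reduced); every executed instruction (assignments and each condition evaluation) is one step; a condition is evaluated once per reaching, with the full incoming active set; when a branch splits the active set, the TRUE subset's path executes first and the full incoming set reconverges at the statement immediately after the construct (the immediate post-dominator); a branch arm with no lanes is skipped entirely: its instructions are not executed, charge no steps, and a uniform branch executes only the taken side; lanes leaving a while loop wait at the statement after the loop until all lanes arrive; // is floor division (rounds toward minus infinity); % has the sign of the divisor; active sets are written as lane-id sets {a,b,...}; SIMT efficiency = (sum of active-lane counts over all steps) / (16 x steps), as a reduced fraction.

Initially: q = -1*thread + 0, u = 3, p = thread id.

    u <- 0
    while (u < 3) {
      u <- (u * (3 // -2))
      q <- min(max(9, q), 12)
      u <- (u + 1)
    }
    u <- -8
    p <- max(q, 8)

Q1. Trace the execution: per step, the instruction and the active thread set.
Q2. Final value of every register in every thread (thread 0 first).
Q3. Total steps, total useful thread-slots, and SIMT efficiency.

step 0: u <- 0                       {0,1,2,3,4,5,6,7,8,9,10,11,12,13,14,15}
step 1: eval (u < 3)                 {0,1,2,3,4,5,6,7,8,9,10,11,12,13,14,15}
step 2: u <- (u * (3 // -2))         {0,1,2,3,4,5,6,7,8,9,10,11,12,13,14,15}
step 3: q <- min(max(9, q), 12)      {0,1,2,3,4,5,6,7,8,9,10,11,12,13,14,15}
step 4: u <- (u + 1)                 {0,1,2,3,4,5,6,7,8,9,10,11,12,13,14,15}
step 5: eval (u < 3)                 {0,1,2,3,4,5,6,7,8,9,10,11,12,13,14,15}
step 6: u <- (u * (3 // -2))         {0,1,2,3,4,5,6,7,8,9,10,11,12,13,14,15}
step 7: q <- min(max(9, q), 12)      {0,1,2,3,4,5,6,7,8,9,10,11,12,13,14,15}
step 8: u <- (u + 1)                 {0,1,2,3,4,5,6,7,8,9,10,11,12,13,14,15}
step 9: eval (u < 3)                 {0,1,2,3,4,5,6,7,8,9,10,11,12,13,14,15}
step 10: u <- (u * (3 // -2))         {0,1,2,3,4,5,6,7,8,9,10,11,12,13,14,15}
step 11: q <- min(max(9, q), 12)      {0,1,2,3,4,5,6,7,8,9,10,11,12,13,14,15}
step 12: u <- (u + 1)                 {0,1,2,3,4,5,6,7,8,9,10,11,12,13,14,15}
step 13: eval (u < 3)                 {0,1,2,3,4,5,6,7,8,9,10,11,12,13,14,15}
step 14: u <- -8                      {0,1,2,3,4,5,6,7,8,9,10,11,12,13,14,15}
step 15: p <- max(q, 8)               {0,1,2,3,4,5,6,7,8,9,10,11,12,13,14,15}

Answer: 16 steps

q: 9,9,9,9,9,9,9,9,9,9,9,9,9,9,9,9
u: -8,-8,-8,-8,-8,-8,-8,-8,-8,-8,-8,-8,-8,-8,-8,-8
p: 9,9,9,9,9,9,9,9,9,9,9,9,9,9,9,9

steps = 16; useful = 256; efficiency = 256/256 = 1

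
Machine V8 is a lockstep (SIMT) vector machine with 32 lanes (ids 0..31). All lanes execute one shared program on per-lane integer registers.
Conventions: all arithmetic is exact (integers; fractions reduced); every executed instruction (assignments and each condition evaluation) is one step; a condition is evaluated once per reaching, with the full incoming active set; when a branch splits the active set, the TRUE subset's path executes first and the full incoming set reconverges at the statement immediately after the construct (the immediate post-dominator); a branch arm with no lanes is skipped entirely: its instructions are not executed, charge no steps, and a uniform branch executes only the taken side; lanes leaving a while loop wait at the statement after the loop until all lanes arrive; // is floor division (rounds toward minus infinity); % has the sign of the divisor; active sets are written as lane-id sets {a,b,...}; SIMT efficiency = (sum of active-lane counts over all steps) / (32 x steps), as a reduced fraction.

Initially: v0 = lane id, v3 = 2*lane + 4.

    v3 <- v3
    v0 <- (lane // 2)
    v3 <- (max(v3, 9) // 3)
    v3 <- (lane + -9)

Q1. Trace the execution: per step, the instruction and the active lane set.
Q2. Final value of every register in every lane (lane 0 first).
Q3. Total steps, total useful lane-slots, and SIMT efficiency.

step 0: v3 <- v3                     {0,1,2,3,4,5,6,7,8,9,10,11,12,13,14,15,16,17,18,19,20,21,22,23,24,25,26,27,28,29,30,31}
step 1: v0 <- (lane // 2)            {0,1,2,3,4,5,6,7,8,9,10,11,12,13,14,15,16,17,18,19,20,21,22,23,24,25,26,27,28,29,30,31}
step 2: v3 <- (max(v3, 9) // 3)      {0,1,2,3,4,5,6,7,8,9,10,11,12,13,14,15,16,17,18,19,20,21,22,23,24,25,26,27,28,29,30,31}
step 3: v3 <- (lane + -9)            {0,1,2,3,4,5,6,7,8,9,10,11,12,13,14,15,16,17,18,19,20,21,22,23,24,25,26,27,28,29,30,31}

Answer: 4 steps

v0: 0,0,1,1,2,2,3,3,4,4,5,5,6,6,7,7,8,8,9,9,10,10,11,11,12,12,13,13,14,14,15,15
v3: -9,-8,-7,-6,-5,-4,-3,-2,-1,0,1,2,3,4,5,6,7,8,9,10,11,12,13,14,15,16,17,18,19,20,21,22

steps = 4; useful = 128; efficiency = 128/128 = 1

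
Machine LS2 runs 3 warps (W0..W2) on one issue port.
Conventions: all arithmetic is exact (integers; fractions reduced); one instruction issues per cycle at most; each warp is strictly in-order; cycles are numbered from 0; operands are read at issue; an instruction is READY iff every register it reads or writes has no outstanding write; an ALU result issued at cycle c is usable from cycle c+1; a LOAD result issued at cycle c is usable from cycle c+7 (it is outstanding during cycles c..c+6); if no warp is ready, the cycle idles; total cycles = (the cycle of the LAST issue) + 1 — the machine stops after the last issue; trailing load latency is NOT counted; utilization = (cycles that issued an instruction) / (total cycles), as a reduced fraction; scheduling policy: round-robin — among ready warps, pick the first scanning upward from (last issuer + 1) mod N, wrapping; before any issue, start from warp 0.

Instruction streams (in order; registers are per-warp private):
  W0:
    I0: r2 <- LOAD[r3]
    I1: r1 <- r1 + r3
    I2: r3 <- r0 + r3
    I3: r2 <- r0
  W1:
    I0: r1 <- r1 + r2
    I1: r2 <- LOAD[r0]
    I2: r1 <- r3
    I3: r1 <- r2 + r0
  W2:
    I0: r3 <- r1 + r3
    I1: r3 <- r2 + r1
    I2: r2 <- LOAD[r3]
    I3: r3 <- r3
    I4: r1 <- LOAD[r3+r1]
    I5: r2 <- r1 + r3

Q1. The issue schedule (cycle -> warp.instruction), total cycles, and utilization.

cycle 0: W0.I0
cycle 1: W1.I0
cycle 2: W2.I0
cycle 3: W0.I1
cycle 4: W1.I1
cycle 5: W2.I1
cycle 6: W0.I2
cycle 7: W1.I2
cycle 8: W2.I2
cycle 9: W0.I3
cycle 10: W2.I3
cycle 11: W1.I3
cycle 12: W2.I4
cycle 13: idle
cycle 14: idle
cycle 15: idle
cycle 16: idle
cycle 17: idle
cycle 18: idle
cycle 19: W2.I5

Answer: 20 cycles, utilization 7/10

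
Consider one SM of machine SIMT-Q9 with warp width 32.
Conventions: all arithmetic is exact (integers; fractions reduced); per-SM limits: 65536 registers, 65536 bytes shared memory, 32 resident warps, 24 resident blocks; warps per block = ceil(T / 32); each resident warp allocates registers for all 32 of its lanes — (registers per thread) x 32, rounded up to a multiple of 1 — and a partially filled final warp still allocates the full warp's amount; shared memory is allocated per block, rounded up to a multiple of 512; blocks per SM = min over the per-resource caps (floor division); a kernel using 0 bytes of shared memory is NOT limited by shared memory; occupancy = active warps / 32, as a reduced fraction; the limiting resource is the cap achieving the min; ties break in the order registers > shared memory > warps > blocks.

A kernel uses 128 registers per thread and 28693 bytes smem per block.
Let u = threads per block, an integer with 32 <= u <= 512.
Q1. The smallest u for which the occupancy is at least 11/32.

Answer: u = 161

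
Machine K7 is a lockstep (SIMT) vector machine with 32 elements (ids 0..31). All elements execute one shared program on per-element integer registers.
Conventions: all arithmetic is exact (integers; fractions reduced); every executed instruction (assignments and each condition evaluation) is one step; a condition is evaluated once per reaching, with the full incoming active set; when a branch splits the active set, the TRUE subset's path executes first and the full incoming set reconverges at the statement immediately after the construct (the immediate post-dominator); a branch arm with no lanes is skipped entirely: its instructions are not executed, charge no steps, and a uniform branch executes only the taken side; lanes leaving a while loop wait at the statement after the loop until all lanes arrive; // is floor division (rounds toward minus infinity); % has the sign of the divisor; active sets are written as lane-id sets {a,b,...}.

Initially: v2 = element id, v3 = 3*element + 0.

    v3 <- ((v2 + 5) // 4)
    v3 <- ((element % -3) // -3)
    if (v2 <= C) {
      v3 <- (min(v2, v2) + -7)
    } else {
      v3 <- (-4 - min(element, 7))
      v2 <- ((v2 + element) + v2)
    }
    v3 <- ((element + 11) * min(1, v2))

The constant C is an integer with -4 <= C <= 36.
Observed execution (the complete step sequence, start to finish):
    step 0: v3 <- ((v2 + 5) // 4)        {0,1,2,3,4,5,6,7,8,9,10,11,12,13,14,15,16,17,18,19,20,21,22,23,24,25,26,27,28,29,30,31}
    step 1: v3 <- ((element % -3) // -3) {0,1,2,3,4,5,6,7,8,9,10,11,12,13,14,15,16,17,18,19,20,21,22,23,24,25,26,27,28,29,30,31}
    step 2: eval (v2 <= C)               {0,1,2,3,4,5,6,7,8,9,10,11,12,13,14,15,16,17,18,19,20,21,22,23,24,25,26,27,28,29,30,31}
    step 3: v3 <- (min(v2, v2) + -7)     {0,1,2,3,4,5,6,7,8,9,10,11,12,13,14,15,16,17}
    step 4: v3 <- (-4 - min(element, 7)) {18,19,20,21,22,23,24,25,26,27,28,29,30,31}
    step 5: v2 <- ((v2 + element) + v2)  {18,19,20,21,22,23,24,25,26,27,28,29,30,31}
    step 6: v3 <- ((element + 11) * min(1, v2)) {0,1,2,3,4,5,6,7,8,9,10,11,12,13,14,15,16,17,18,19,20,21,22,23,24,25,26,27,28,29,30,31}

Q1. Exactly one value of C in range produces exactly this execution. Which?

Answer: C = 17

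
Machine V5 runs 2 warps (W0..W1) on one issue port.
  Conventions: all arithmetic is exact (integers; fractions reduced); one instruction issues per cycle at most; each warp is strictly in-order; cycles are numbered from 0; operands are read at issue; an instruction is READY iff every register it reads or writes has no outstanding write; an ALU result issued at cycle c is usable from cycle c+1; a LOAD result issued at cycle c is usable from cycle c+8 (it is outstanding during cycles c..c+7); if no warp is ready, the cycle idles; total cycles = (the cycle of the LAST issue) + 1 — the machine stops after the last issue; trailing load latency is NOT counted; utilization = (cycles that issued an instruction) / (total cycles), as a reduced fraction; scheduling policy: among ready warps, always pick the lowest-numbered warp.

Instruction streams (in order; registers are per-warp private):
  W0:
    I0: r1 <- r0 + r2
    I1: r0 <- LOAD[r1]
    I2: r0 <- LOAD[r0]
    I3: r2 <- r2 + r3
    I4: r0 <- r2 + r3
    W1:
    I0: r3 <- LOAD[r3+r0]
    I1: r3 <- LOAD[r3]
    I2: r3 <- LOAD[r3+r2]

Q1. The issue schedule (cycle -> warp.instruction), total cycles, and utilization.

cycle 0: W0.I0
cycle 1: W0.I1
cycle 2: W1.I0
cycle 3: idle
cycle 4: idle
cycle 5: idle
cycle 6: idle
cycle 7: idle
cycle 8: idle
cycle 9: W0.I2
cycle 10: W0.I3
cycle 11: W1.I1
cycle 12: idle
cycle 13: idle
cycle 14: idle
cycle 15: idle
cycle 16: idle
cycle 17: W0.I4
cycle 18: idle
cycle 19: W1.I2

Answer: 20 cycles, utilization 2/5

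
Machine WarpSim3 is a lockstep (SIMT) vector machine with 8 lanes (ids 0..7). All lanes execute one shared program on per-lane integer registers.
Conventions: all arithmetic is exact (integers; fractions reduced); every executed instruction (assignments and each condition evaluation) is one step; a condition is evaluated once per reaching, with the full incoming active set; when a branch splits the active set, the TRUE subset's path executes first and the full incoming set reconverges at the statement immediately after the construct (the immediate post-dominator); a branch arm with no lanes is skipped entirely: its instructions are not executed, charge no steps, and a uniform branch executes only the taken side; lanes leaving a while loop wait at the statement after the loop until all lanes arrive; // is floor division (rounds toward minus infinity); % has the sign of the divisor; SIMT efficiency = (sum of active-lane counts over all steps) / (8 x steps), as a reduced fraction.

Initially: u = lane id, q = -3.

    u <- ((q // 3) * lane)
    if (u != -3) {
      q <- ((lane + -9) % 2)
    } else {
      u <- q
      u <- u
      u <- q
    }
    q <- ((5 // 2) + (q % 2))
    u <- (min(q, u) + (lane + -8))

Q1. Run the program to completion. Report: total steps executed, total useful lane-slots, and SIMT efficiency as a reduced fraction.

Answer: 8 steps, 42 useful, 21/32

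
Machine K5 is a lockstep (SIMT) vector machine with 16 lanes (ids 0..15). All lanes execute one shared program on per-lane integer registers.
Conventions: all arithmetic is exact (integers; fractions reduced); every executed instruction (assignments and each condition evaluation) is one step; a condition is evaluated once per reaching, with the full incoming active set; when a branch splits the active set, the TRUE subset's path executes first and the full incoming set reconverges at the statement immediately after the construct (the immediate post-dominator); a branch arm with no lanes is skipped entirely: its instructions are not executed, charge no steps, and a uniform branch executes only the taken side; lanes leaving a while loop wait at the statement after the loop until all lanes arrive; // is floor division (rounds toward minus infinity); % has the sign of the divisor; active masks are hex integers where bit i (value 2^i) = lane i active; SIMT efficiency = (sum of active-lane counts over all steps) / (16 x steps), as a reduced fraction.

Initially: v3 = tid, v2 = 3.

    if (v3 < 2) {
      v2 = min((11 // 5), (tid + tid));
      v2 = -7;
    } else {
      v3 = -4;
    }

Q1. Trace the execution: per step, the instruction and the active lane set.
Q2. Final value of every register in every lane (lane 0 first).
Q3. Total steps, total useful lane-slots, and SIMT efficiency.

step 0: eval (v3 < 2)                0xffff
step 1: v2 <- min((11 // 5), (tid + tid)) 0x0003
step 2: v2 <- -7                     0x0003
step 3: v3 <- -4                     0xfffc

Answer: 4 steps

v3: 0,1,-4,-4,-4,-4,-4,-4,-4,-4,-4,-4,-4,-4,-4,-4
v2: -7,-7,3,3,3,3,3,3,3,3,3,3,3,3,3,3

steps = 4; useful = 34; efficiency = 34/64 = 17/32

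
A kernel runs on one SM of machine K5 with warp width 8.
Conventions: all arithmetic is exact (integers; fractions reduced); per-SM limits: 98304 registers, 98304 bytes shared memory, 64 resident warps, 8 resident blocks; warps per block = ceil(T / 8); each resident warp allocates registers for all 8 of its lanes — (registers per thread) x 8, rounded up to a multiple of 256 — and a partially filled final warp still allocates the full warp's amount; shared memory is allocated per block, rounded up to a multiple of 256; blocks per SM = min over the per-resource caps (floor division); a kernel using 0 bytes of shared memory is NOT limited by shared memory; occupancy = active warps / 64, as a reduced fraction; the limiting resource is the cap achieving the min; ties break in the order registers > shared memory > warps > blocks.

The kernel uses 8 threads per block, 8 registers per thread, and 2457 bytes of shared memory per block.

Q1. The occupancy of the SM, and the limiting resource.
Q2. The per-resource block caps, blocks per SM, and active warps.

Answer: occupancy 1/8, limited by blocks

registers: 384 blocks
shared memory: 38 blocks
warps: 64 blocks
blocks: 8 blocks

Answer: 8 blocks, 8 active warps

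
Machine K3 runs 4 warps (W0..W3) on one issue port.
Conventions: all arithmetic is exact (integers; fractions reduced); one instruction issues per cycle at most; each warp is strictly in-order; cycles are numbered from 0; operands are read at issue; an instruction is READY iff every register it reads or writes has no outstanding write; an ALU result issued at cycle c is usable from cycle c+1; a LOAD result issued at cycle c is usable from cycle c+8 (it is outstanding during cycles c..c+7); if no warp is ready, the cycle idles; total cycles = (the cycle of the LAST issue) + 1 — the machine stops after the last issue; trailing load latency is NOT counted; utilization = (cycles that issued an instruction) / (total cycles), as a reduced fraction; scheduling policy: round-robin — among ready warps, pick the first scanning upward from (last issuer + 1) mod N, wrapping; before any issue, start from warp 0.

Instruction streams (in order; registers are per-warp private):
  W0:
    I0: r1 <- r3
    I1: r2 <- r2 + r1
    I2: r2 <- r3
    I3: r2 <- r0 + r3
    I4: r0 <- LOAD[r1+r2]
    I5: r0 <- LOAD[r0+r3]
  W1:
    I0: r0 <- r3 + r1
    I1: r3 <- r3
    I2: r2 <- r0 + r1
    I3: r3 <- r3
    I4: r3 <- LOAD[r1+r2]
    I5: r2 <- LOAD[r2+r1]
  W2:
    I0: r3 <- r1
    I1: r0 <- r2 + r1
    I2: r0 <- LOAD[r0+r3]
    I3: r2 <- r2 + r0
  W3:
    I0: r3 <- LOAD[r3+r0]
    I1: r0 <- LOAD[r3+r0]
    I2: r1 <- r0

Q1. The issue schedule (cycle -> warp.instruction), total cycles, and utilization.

cycle 0: W0.I0
cycle 1: W1.I0
cycle 2: W2.I0
cycle 3: W3.I0
cycle 4: W0.I1
cycle 5: W1.I1
cycle 6: W2.I1
cycle 7: W0.I2
cycle 8: W1.I2
cycle 9: W2.I2
cycle 10: W0.I3
cycle 11: W1.I3
cycle 12: W3.I1
cycle 13: W0.I4
cycle 14: W1.I4
cycle 15: W1.I5
cycle 16: idle
cycle 17: W2.I3
cycle 18: idle
cycle 19: idle
cycle 20: W3.I2
cycle 21: W0.I5

Answer: 22 cycles, utilization 19/22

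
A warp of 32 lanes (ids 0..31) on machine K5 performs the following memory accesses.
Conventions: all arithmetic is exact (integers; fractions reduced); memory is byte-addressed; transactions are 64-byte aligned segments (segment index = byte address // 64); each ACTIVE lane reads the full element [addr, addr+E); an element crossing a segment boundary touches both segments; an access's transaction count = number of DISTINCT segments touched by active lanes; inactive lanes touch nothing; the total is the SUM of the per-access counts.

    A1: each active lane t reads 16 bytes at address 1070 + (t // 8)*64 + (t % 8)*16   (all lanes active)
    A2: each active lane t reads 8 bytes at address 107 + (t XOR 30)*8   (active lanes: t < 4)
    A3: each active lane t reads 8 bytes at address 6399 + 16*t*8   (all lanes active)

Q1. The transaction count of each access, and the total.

A1: 6 transactions
A2: 1 transaction
A3: 64 transactions

Answer: 6,1,64; total 71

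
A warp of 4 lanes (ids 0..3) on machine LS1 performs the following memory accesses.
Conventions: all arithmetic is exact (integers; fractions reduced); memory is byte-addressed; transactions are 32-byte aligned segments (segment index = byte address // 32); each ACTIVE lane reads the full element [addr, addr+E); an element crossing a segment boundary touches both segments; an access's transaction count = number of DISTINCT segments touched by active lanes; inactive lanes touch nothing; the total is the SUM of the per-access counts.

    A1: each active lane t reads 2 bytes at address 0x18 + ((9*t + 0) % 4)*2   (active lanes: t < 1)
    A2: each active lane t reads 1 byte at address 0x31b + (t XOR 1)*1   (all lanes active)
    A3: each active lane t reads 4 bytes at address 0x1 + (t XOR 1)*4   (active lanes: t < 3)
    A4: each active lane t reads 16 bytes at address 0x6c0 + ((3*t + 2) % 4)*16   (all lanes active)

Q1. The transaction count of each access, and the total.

A1: 1 transaction
A2: 1 transaction
A3: 1 transaction
A4: 2 transactions

Answer: 1,1,1,2; total 5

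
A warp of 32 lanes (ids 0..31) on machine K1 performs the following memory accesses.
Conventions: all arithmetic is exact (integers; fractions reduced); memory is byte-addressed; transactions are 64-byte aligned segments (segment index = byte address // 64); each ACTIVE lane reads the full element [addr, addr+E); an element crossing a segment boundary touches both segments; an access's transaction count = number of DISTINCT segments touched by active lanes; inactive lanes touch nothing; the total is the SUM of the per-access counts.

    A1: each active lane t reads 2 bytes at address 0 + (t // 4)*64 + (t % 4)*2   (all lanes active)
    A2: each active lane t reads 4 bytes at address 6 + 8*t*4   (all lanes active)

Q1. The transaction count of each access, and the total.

A1: 8 transactions
A2: 16 transactions

Answer: 8,16; total 24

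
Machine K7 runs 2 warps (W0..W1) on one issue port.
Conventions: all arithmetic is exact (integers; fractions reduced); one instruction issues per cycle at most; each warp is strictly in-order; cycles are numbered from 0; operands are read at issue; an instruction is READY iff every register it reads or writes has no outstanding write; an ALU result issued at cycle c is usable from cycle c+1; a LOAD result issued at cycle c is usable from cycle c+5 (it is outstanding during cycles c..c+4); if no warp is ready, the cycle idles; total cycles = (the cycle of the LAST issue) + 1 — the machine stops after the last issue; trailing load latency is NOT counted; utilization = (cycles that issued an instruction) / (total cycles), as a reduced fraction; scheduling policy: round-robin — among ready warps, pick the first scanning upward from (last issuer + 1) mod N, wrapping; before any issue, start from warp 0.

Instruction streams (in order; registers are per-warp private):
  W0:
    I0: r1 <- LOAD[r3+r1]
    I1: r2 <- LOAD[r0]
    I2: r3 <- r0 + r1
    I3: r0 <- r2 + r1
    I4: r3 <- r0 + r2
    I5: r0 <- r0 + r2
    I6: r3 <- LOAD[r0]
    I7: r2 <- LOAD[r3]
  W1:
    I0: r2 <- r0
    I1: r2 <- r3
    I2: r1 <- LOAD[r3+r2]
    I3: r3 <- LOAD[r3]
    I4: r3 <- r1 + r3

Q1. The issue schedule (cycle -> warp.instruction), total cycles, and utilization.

cycle 0: W0.I0
cycle 1: W1.I0
cycle 2: W0.I1
cycle 3: W1.I1
cycle 4: W1.I2
cycle 5: W0.I2
cycle 6: W1.I3
cycle 7: W0.I3
cycle 8: W0.I4
cycle 9: W0.I5
cycle 10: W0.I6
cycle 11: W1.I4
cycle 12: idle
cycle 13: idle
cycle 14: idle
cycle 15: W0.I7

Answer: 16 cycles, utilization 13/16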